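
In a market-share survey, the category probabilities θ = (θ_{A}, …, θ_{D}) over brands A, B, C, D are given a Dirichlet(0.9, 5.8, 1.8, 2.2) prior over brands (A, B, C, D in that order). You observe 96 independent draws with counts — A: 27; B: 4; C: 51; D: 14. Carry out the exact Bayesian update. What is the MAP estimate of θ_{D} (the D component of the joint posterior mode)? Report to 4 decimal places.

0.1480

The Dirichlet prior is conjugate to the Multinomial likelihood: each posterior αⱼ = prior αⱼ + observed count nⱼ.
Posterior concentration: (27.9, 9.8, 52.8, 16.2), total = 106.7.
Joint mode component: (α_{D}−1)/(Σα−K) = 15.2/102.7 = 0.1480.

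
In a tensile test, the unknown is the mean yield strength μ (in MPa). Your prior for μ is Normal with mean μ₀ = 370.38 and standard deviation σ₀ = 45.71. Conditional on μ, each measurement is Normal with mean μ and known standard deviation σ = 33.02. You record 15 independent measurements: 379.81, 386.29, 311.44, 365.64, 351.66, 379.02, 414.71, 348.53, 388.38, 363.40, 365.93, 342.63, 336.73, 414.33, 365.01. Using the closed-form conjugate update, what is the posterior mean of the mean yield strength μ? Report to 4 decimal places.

367.6619

For Normal data with known variance σ², a Normal(μ₀, σ₀²) prior on μ is conjugate. Posterior precision = 1/σ₀² + n/σ²; posterior mean is the precision-weighted average of μ₀ and x̄.
Σxᵢ = 379.81 + 386.29 + 311.44 + 365.64 + 351.66 + 379.02 + 414.71 + 348.53 + 388.38 + 363.40 + 365.93 + 342.63 + 336.73 + 414.33 + 365.01 = 5513.51, so n·x̄ = 5513.51.
σ₀² = 45.71² = 2089.4041, σ² = 33.02² = 1090.3204; σ² + n·σ₀² = 1090.3204 + 15·2089.4041 = 32431.3819.
Posterior mean = (μ₀/σ₀² + n·x̄/σ²)/(1/σ₀² + n/σ²) = (σ²·μ₀ + σ₀²·n·x̄)/(σ² + n·σ₀²) = (1090.3204·370.38 + 2089.4041·5513.51)/32431.3819 = 11923783.269143/32431.3819 = 367.6619.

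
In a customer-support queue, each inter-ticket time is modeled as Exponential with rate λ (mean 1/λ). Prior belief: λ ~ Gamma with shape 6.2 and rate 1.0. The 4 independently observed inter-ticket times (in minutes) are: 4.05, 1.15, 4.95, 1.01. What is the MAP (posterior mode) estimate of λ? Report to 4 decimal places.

0.7566

With a Gamma(shape α, rate β) prior on the exponential rate λ, the posterior after n observations with total T = Σxᵢ is Gamma(α+n, β+T).
Sum of observations T = 11.16 minutes; n = 4.
Posterior: Gamma(6.2+4, 1.0+11.16) = Gamma(10.2, 12.16).
Mode = (α−1)/β = 0.7566.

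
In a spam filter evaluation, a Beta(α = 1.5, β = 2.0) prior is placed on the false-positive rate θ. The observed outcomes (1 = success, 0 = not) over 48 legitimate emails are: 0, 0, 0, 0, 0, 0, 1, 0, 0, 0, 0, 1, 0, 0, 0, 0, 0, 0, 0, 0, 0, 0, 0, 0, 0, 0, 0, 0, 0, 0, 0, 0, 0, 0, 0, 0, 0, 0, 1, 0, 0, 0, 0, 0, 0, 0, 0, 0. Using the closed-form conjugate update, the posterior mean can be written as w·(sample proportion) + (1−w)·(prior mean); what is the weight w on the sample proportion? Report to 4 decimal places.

The Beta prior is conjugate to a Binomial/Bernoulli likelihood; the update adds successes to α and failures to β.
Posterior mean = (α₀+k)/(α₀+β₀+n) = [n/(α₀+β₀+n)]·(k/n) + [(α₀+β₀)/(α₀+β₀+n)]·α₀/(α₀+β₀), so only n and the prior enter the weight.
The weight on the data is w = n/(α₀+β₀+n) = 48/(1.5+2.0+48) = 48/51.5 = 0.9320.

0.9320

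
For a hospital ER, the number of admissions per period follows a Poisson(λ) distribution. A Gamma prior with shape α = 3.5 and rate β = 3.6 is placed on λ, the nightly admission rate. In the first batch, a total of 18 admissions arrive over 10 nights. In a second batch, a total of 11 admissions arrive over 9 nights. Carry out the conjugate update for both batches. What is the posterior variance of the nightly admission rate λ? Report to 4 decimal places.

0.0636

With a Gamma(shape α, rate β) prior, the Poisson likelihood is conjugate: the posterior is Gamma(α + ΣXᵢ, β + n).
After batch 1: Gamma(α+S, β+n) = Gamma(3.5+18, 3.6+10) = Gamma(21.5, 13.6).
After batch 2: Gamma(α+S, β+n) = Gamma(21.5+11, 13.6+9) = Gamma(32.5, 22.6).
Var = α/β² = 32.5/22.6² = 0.0636.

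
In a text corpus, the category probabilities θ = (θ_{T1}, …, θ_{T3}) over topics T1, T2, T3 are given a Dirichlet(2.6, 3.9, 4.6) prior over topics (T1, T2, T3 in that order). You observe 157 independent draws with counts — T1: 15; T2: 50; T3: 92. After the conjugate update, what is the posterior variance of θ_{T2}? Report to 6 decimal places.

0.001288

The Dirichlet prior is conjugate to the Multinomial likelihood: each posterior αⱼ = prior αⱼ + observed count nⱼ.
Posterior concentration: (17.6, 53.9, 96.6), total = 168.1.
Var[θ_j] = α_j(Σα−α_j)/((Σα)²(Σα+1)) = 53.9·114.2/(168.1²·169.1) = 0.001288.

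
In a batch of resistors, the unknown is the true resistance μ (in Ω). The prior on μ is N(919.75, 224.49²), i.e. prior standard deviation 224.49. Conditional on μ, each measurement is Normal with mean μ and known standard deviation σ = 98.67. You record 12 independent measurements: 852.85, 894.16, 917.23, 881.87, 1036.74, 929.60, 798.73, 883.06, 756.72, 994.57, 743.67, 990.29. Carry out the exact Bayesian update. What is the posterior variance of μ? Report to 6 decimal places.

798.459786

For Normal data with known variance σ², a Normal(μ₀, σ₀²) prior on μ is conjugate. Posterior precision = 1/σ₀² + n/σ²; posterior mean is the precision-weighted average of μ₀ and x̄.
σ₀² = 224.49² = 50395.7601, σ² = 98.67² = 9735.7689; σ² + n·σ₀² = 9735.7689 + 12·50395.7601 = 614484.8901.
Posterior precision = 1/σ₀² + n/σ² = 1/50395.7601 + 12/9735.7689 = (σ² + n·σ₀²)/(σ₀²σ²) = 614484.8901/(50395.7601·9735.7689); posterior variance σₙ² = σ₀²σ²/(σ² + n·σ₀²) = 50395.7601·9735.7689/614484.8901 = 798.459786.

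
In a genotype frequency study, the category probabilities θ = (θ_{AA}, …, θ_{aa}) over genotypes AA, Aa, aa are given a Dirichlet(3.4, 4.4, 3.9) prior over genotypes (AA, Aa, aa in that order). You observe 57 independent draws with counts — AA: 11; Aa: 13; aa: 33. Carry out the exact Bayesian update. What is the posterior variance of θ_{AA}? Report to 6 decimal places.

0.002377

The Dirichlet prior is conjugate to the Multinomial likelihood: each posterior αⱼ = prior αⱼ + observed count nⱼ.
Posterior concentration: (14.4, 17.4, 36.9), total = 68.7.
Var[θ_j] = α_j(Σα−α_j)/((Σα)²(Σα+1)) = 14.4·54.3/(68.7²·69.7) = 0.002377.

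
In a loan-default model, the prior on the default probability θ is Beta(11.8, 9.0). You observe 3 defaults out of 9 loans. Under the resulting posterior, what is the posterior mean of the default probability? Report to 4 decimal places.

The Beta prior is conjugate to a Binomial/Bernoulli likelihood; the update adds successes to α and failures to β.
Posterior: Beta(α+k, β+n−k) = Beta(11.8+3, 9.0+6) = Beta(14.8, 15.0).
Posterior mean = α/(α+β) = 14.8/29.8 = 0.4966.

0.4966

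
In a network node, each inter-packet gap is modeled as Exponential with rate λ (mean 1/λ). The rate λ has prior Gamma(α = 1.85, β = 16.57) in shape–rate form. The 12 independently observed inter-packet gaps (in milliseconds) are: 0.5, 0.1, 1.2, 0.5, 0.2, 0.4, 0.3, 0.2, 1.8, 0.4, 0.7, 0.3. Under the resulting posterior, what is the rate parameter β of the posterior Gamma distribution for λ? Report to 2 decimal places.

With a Gamma(shape α, rate β) prior on the exponential rate λ, the posterior after n observations with total T = Σxᵢ is Gamma(α+n, β+T).
Sum of observations T = 6.6 milliseconds; n = 12.
Posterior: Gamma(1.85+12, 16.57+6.6) = Gamma(13.85, 23.17).
Posterior β = 23.17.

23.17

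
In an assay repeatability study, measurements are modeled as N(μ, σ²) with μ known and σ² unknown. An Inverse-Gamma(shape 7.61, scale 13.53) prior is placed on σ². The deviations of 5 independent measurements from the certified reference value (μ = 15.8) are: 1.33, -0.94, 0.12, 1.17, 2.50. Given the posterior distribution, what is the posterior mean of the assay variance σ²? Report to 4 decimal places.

2.0497

With known mean μ and an Inverse-Gamma(α, β) prior on σ², the Normal likelihood is conjugate: posterior is Inv-Gamma(α + n/2, β + Σ(xᵢ−μ)²/2).
Σ(xᵢ−μ)² = (1.33)² + (-0.94)² + (0.12)² + (1.17)² + (2.50)² = 10.2858.
Posterior: Inv-Gamma(7.61 + 5/2, 13.53 + 10.2858/2) = Inv-Gamma(10.11, 18.67290).
E[σ²|data] = β/(α−1) = 18.67290/9.11 = 2.0497.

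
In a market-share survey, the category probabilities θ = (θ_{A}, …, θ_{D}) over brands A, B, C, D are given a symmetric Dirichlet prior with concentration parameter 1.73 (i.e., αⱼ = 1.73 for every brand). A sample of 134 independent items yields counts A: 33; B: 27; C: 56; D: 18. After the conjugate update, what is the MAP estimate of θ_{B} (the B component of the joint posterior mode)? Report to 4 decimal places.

0.2025

The Dirichlet prior is conjugate to the Multinomial likelihood: each posterior αⱼ = prior αⱼ + observed count nⱼ.
Posterior concentration: (34.73, 28.73, 57.73, 19.73), total = 140.92.
Joint mode component: (α_{B}−1)/(Σα−K) = 27.73/136.92 = 0.2025.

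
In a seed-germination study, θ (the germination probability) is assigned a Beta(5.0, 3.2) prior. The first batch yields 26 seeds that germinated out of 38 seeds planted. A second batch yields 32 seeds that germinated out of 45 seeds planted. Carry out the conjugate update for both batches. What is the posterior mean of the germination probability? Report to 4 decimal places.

0.6908

The Beta prior is conjugate to a Binomial/Bernoulli likelihood; the update adds successes to α and failures to β.
After batch 1: Beta(5.0+26, 3.2+12) = Beta(31.0, 15.2).
After batch 2: Beta(31.0+32, 15.2+13) = Beta(63.0, 28.2).
Posterior mean = α/(α+β) = 63.0/91.2 = 0.6908.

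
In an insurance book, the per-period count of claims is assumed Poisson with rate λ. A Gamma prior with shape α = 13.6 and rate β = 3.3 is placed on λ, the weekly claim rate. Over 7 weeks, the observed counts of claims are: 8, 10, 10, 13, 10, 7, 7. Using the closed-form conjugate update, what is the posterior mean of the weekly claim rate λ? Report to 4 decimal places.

With a Gamma(shape α, rate β) prior, the Poisson likelihood is conjugate: the posterior is Gamma(α + ΣXᵢ, β + n).
Sum of counts S = 65 over n = 7 weeks.
Posterior: Gamma(α+S, β+n) = Gamma(13.6+65, 3.3+7) = Gamma(78.6, 10.3).
Posterior mean = α/β = 78.6/10.3 = 7.6311.

7.6311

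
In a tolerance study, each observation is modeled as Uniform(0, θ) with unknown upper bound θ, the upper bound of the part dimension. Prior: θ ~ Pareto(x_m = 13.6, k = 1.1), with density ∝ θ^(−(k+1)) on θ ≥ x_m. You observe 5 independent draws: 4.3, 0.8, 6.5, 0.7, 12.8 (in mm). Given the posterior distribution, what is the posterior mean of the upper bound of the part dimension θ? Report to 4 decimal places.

16.2667

A Pareto(scale x_m, shape k) prior on the upper bound θ of Uniform(0, θ) is conjugate: posterior is Pareto(max(x_m, max xᵢ), k + n).
Sample maximum = 12.8; prior scale x_m = 13.6 → posterior scale = max = 13.6.
Posterior shape = 1.1 + 5 = 6.1.
E[θ|data] = k·x_m/(k−1) = 6.1·13.6/5.1 = 16.2667.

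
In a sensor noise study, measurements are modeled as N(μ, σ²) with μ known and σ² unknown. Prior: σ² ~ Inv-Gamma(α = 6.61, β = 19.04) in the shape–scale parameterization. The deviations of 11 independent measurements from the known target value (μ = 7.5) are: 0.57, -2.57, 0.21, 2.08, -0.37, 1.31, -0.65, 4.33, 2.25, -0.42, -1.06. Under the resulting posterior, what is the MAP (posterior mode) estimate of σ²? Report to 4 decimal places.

With known mean μ and an Inverse-Gamma(α, β) prior on σ², the Normal likelihood is conjugate: posterior is Inv-Gamma(α + n/2, β + Σ(xᵢ−μ)²/2).
Σ(xᵢ−μ)² = (0.57)² + (-2.57)² + (0.21)² + (2.08)² + (-0.37)² + (1.31)² + (-0.65)² + (4.33)² + (2.25)² + (-0.42)² + (-1.06)² = 38.6872.
Posterior: Inv-Gamma(6.61 + 11/2, 19.04 + 38.6872/2) = Inv-Gamma(12.11, 38.38360).
Mode = β/(α+1) = 38.38360/13.11 = 2.9278.

2.9278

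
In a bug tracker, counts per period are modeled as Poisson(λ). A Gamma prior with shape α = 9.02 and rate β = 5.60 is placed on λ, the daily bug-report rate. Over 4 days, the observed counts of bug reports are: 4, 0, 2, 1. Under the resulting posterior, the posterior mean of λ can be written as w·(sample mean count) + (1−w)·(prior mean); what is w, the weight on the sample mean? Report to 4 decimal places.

With a Gamma(shape α, rate β) prior, the Poisson likelihood is conjugate: the posterior is Gamma(α + ΣXᵢ, β + n).
Posterior mean = (α₀+S)/(β₀+n) = [n/(β₀+n)]·(S/n) + [β₀/(β₀+n)]·(α₀/β₀), so only n and β₀ enter the weight.
Weight on data w = n/(β₀+n) = 4/(5.60+4) = 4/9.60 = 0.4167.

0.4167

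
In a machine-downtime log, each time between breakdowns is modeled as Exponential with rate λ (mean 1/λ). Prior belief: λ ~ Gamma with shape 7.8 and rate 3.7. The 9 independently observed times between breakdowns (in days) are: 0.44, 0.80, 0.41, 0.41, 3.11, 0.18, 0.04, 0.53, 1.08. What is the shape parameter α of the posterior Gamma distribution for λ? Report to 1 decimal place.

With a Gamma(shape α, rate β) prior on the exponential rate λ, the posterior after n observations with total T = Σxᵢ is Gamma(α+n, β+T).
Sum of observations T = 7.00 days; n = 9.
Posterior: Gamma(7.8+9, 3.7+7.00) = Gamma(16.8, 10.70).
Posterior α = 16.8.

16.8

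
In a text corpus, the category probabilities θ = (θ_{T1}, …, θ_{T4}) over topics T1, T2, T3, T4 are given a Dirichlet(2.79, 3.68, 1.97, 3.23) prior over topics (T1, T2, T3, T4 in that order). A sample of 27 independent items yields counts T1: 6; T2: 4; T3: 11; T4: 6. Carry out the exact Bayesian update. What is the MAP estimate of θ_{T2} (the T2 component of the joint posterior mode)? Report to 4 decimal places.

The Dirichlet prior is conjugate to the Multinomial likelihood: each posterior αⱼ = prior αⱼ + observed count nⱼ.
Posterior concentration: (8.79, 7.68, 12.97, 9.23), total = 38.67.
Joint mode component: (α_{T2}−1)/(Σα−K) = 6.68/34.67 = 0.1927.

0.1927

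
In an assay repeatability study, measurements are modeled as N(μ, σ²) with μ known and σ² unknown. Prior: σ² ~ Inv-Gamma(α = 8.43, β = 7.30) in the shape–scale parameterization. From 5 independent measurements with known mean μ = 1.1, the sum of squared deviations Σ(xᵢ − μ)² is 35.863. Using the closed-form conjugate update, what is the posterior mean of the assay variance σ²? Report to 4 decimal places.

With known mean μ and an Inverse-Gamma(α, β) prior on σ², the Normal likelihood is conjugate: posterior is Inv-Gamma(α + n/2, β + Σ(xᵢ−μ)²/2).
Posterior: Inv-Gamma(8.43 + 5/2, 7.30 + 35.863/2) = Inv-Gamma(10.93, 25.2315).
E[σ²|data] = β/(α−1) = 25.2315/9.93 = 2.5409.

2.5409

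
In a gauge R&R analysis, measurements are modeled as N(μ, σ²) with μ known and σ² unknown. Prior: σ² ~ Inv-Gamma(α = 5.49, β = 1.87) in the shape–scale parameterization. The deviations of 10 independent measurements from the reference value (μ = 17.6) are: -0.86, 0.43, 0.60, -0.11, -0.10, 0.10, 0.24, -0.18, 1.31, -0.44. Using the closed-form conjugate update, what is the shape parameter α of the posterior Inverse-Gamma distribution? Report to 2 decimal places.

10.49

With known mean μ and an Inverse-Gamma(α, β) prior on σ², the Normal likelihood is conjugate: posterior is Inv-Gamma(α + n/2, β + Σ(xᵢ−μ)²/2).
Σ(xᵢ−μ)² = (-0.86)² + (0.43)² + (0.60)² + (-0.11)² + (-0.10)² + (0.10)² + (0.24)² + (-0.18)² + (1.31)² + (-0.44)² = 3.3163.
Posterior: Inv-Gamma(5.49 + 10/2, 1.87 + 3.3163/2) = Inv-Gamma(10.49, 3.52815).
Posterior α = 10.49.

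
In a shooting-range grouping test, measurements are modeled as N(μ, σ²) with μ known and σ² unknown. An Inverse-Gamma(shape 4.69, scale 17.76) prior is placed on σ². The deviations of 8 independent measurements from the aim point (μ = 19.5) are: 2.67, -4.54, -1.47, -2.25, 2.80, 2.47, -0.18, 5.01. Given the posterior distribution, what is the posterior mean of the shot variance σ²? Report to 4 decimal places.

With known mean μ and an Inverse-Gamma(α, β) prior on σ², the Normal likelihood is conjugate: posterior is Inv-Gamma(α + n/2, β + Σ(xᵢ−μ)²/2).
Σ(xᵢ−μ)² = (2.67)² + (-4.54)² + (-1.47)² + (-2.25)² + (2.80)² + (2.47)² + (-0.18)² + (5.01)² = 74.0373.
Posterior: Inv-Gamma(4.69 + 8/2, 17.76 + 74.0373/2) = Inv-Gamma(8.69, 54.77865).
E[σ²|data] = β/(α−1) = 54.77865/7.69 = 7.1234.

7.1234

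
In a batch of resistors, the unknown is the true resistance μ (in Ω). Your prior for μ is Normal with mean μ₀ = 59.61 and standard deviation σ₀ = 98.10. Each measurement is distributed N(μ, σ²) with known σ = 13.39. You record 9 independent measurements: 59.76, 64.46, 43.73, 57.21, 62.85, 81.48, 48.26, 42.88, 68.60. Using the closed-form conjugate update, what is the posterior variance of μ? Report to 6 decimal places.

19.880191

For Normal data with known variance σ², a Normal(μ₀, σ₀²) prior on μ is conjugate. Posterior precision = 1/σ₀² + n/σ²; posterior mean is the precision-weighted average of μ₀ and x̄.
σ₀² = 98.10² = 9623.61, σ² = 13.39² = 179.2921; σ² + n·σ₀² = 179.2921 + 9·9623.61 = 86791.7821.
Posterior precision = 1/σ₀² + n/σ² = 1/9623.61 + 9/179.2921 = (σ² + n·σ₀²)/(σ₀²σ²) = 86791.7821/(9623.61·179.2921); posterior variance σₙ² = σ₀²σ²/(σ² + n·σ₀²) = 9623.61·179.2921/86791.7821 = 19.880191.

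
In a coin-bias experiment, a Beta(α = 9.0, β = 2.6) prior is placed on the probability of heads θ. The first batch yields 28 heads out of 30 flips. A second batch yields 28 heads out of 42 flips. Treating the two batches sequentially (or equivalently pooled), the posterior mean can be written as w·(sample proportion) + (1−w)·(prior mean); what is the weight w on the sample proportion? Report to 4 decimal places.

The Beta prior is conjugate to a Binomial/Bernoulli likelihood; the update adds successes to α and failures to β.
Total number of flips: n = 30 + 42 = 72.
Posterior mean = (α₀+k)/(α₀+β₀+n) = [n/(α₀+β₀+n)]·(k/n) + [(α₀+β₀)/(α₀+β₀+n)]·α₀/(α₀+β₀), so only n and the prior enter the weight.
The weight on the data is w = n/(α₀+β₀+n) = 72/(9.0+2.6+72) = 72/83.6 = 0.8612.

0.8612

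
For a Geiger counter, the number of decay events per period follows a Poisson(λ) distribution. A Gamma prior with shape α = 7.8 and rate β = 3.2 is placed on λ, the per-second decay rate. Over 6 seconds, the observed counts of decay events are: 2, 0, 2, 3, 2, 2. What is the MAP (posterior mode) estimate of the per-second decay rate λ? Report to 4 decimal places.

1.9348

With a Gamma(shape α, rate β) prior, the Poisson likelihood is conjugate: the posterior is Gamma(α + ΣXᵢ, β + n).
Sum of counts S = 11 over n = 6 seconds.
Posterior: Gamma(α+S, β+n) = Gamma(7.8+11, 3.2+6) = Gamma(18.8, 9.2).
Mode of Gamma(α,β) for α≥1 is (α−1)/β = 17.8/9.2 = 1.9348.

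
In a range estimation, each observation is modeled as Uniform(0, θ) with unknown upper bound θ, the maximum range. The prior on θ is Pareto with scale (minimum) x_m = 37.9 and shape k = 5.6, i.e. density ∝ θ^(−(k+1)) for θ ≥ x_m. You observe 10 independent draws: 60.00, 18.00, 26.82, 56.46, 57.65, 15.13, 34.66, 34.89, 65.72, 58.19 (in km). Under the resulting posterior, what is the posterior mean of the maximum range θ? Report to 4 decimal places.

70.2214

A Pareto(scale x_m, shape k) prior on the upper bound θ of Uniform(0, θ) is conjugate: posterior is Pareto(max(x_m, max xᵢ), k + n).
Sample maximum = 65.72; prior scale x_m = 37.9 → posterior scale = max = 65.72.
Posterior shape = 5.6 + 10 = 15.6.
E[θ|data] = k·x_m/(k−1) = 15.6·65.72/14.6 = 70.2214.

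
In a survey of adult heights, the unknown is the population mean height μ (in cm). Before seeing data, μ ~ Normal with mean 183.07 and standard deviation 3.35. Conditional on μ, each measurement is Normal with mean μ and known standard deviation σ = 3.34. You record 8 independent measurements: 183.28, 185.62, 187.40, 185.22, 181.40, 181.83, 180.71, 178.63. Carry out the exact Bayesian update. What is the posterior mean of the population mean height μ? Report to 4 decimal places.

183.0177

For Normal data with known variance σ², a Normal(μ₀, σ₀²) prior on μ is conjugate. Posterior precision = 1/σ₀² + n/σ²; posterior mean is the precision-weighted average of μ₀ and x̄.
Σxᵢ = 183.28 + 185.62 + 187.40 + 185.22 + 181.40 + 181.83 + 180.71 + 178.63 = 1464.09, so n·x̄ = 1464.09.
σ₀² = 3.35² = 11.2225, σ² = 3.34² = 11.1556; σ² + n·σ₀² = 11.1556 + 8·11.2225 = 100.9356.
Posterior mean = (μ₀/σ₀² + n·x̄/σ²)/(1/σ₀² + n/σ²) = (σ²·μ₀ + σ₀²·n·x̄)/(σ² + n·σ₀²) = (11.1556·183.07 + 11.2225·1464.09)/100.9356 = 18473.005717/100.9356 = 183.0177.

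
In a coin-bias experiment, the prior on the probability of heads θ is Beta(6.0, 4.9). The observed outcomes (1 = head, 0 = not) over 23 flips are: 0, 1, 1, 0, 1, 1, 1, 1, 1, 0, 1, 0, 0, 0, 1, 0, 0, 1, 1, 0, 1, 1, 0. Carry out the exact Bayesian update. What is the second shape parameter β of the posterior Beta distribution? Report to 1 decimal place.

The Beta prior is conjugate to a Binomial/Bernoulli likelihood; the update adds successes to α and failures to β.
Posterior: Beta(α+k, β+n−k) = Beta(6.0+13, 4.9+10) = Beta(19.0, 14.9).
Posterior β = 14.9.

14.9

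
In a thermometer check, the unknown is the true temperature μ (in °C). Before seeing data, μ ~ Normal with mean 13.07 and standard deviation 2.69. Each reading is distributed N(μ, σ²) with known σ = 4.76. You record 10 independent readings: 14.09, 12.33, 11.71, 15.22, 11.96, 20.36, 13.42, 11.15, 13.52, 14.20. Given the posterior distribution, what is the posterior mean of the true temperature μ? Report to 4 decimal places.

For Normal data with known variance σ², a Normal(μ₀, σ₀²) prior on μ is conjugate. Posterior precision = 1/σ₀² + n/σ²; posterior mean is the precision-weighted average of μ₀ and x̄.
Σxᵢ = 14.09 + 12.33 + 11.71 + 15.22 + 11.96 + 20.36 + 13.42 + 11.15 + 13.52 + 14.20 = 137.96, so n·x̄ = 137.96.
σ₀² = 2.69² = 7.2361, σ² = 4.76² = 22.6576; σ² + n·σ₀² = 22.6576 + 10·7.2361 = 95.0186.
Posterior mean = (μ₀/σ₀² + n·x̄/σ²)/(1/σ₀² + n/σ²) = (σ²·μ₀ + σ₀²·n·x̄)/(σ² + n·σ₀²) = (22.6576·13.07 + 7.2361·137.96)/95.0186 = 1294.427188/95.0186 = 13.6229.

13.6229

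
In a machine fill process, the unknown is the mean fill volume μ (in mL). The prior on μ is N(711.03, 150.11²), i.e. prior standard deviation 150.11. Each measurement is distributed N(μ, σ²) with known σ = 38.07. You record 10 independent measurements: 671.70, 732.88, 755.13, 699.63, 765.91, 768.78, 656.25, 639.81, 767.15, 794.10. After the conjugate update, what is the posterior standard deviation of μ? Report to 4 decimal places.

For Normal data with known variance σ², a Normal(μ₀, σ₀²) prior on μ is conjugate. Posterior precision = 1/σ₀² + n/σ²; posterior mean is the precision-weighted average of μ₀ and x̄.
σ₀² = 150.11² = 22533.0121, σ² = 38.07² = 1449.3249; σ² + n·σ₀² = 1449.3249 + 10·22533.0121 = 226779.4459.
Posterior precision = 1/σ₀² + n/σ² = 1/22533.0121 + 10/1449.3249 = (σ² + n·σ₀²)/(σ₀²σ²) = 226779.4459/(22533.0121·1449.3249); posterior variance σₙ² = σ₀²σ²/(σ² + n·σ₀²) = 22533.0121·1449.3249/226779.4459 = 144.006241.
Posterior SD = √σₙ² = √(22533.0121·1449.3249/226779.4459) = 12.0003.

12.0003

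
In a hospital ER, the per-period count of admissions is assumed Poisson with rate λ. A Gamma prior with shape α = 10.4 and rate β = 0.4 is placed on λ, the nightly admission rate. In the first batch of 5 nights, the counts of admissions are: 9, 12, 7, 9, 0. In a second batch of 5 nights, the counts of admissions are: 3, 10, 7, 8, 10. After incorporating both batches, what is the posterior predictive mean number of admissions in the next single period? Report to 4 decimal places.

With a Gamma(shape α, rate β) prior, the Poisson likelihood is conjugate: the posterior is Gamma(α + ΣXᵢ, β + n).
Batch 1: sum of counts S = 37 over n = 5 nights.
After batch 1: Gamma(α+S, β+n) = Gamma(10.4+37, 0.4+5) = Gamma(47.4, 5.4).
Batch 2: sum of counts S = 38 over n = 5 nights.
After batch 2: Gamma(α+S, β+n) = Gamma(47.4+38, 5.4+5) = Gamma(85.4, 10.4).
The predictive distribution for one future period is NegBinom with mean α/β = 8.2115.

8.2115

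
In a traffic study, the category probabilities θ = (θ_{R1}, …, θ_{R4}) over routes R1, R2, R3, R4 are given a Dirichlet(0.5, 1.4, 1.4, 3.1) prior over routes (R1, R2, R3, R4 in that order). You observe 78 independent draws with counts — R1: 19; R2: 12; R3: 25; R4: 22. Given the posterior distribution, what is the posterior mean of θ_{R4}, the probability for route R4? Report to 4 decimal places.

0.2974

The Dirichlet prior is conjugate to the Multinomial likelihood: each posterior αⱼ = prior αⱼ + observed count nⱼ.
Posterior concentration: (19.5, 13.4, 26.4, 25.1), total = 84.4.
E[θ_{R4}|data] = α_{R4}/Σα = 25.1/84.4 = 0.2974.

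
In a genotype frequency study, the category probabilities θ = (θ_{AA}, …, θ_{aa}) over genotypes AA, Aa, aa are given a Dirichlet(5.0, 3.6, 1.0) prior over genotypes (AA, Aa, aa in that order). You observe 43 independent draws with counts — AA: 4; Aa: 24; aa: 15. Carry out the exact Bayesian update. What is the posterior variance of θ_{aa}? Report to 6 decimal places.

The Dirichlet prior is conjugate to the Multinomial likelihood: each posterior αⱼ = prior αⱼ + observed count nⱼ.
Posterior concentration: (9.0, 27.6, 16.0), total = 52.6.
Var[θ_j] = α_j(Σα−α_j)/((Σα)²(Σα+1)) = 16.0·36.6/(52.6²·53.6) = 0.003949.

0.003949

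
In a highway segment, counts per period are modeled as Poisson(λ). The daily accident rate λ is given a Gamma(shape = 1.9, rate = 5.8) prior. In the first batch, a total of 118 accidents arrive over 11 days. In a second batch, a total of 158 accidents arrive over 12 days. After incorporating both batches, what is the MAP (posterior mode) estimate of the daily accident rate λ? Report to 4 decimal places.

With a Gamma(shape α, rate β) prior, the Poisson likelihood is conjugate: the posterior is Gamma(α + ΣXᵢ, β + n).
After batch 1: Gamma(α+S, β+n) = Gamma(1.9+118, 5.8+11) = Gamma(119.9, 16.8).
After batch 2: Gamma(α+S, β+n) = Gamma(119.9+158, 16.8+12) = Gamma(277.9, 28.8).
Mode of Gamma(α,β) for α≥1 is (α−1)/β = 276.9/28.8 = 9.6146.

9.6146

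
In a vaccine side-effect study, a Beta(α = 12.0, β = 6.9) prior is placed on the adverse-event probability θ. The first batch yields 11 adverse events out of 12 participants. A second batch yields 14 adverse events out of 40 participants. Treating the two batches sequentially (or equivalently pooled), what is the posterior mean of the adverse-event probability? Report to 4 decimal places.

The Beta prior is conjugate to a Binomial/Bernoulli likelihood; the update adds successes to α and failures to β.
After batch 1: Beta(12.0+11, 6.9+1) = Beta(23.0, 7.9).
After batch 2: Beta(23.0+14, 7.9+26) = Beta(37.0, 33.9).
Posterior mean = α/(α+β) = 37.0/70.9 = 0.5219.

0.5219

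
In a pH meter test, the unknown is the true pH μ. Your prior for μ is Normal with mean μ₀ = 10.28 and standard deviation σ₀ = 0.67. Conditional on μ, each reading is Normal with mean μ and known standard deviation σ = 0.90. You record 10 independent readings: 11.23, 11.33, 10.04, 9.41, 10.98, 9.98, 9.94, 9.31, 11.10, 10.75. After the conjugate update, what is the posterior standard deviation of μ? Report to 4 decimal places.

0.2620

For Normal data with known variance σ², a Normal(μ₀, σ₀²) prior on μ is conjugate. Posterior precision = 1/σ₀² + n/σ²; posterior mean is the precision-weighted average of μ₀ and x̄.
σ₀² = 0.67² = 0.4489, σ² = 0.90² = 0.81; σ² + n·σ₀² = 0.81 + 10·0.4489 = 5.299.
Posterior precision = 1/σ₀² + n/σ² = 1/0.4489 + 10/0.81 = (σ² + n·σ₀²)/(σ₀²σ²) = 5.299/(0.4489·0.81); posterior variance σₙ² = σ₀²σ²/(σ² + n·σ₀²) = 0.4489·0.81/5.299 = 0.068618.
Posterior SD = √σₙ² = √(0.4489·0.81/5.299) = 0.2620.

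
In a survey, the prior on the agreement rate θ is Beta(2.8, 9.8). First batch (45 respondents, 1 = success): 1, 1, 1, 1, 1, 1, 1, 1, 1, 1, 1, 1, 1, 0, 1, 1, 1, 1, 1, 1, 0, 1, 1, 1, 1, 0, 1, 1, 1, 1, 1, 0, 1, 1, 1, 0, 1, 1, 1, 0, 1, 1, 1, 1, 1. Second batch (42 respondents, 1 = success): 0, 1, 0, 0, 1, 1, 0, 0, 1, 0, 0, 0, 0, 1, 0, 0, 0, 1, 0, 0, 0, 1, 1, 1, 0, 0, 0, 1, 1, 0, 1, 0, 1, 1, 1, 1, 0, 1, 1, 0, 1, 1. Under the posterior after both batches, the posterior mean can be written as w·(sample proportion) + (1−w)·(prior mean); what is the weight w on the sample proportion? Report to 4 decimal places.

The Beta prior is conjugate to a Binomial/Bernoulli likelihood; the update adds successes to α and failures to β.
Total number of respondents: n = 45 + 42 = 87.
Posterior mean = (α₀+k)/(α₀+β₀+n) = [n/(α₀+β₀+n)]·(k/n) + [(α₀+β₀)/(α₀+β₀+n)]·α₀/(α₀+β₀), so only n and the prior enter the weight.
The weight on the data is w = n/(α₀+β₀+n) = 87/(2.8+9.8+87) = 87/99.6 = 0.8735.

0.8735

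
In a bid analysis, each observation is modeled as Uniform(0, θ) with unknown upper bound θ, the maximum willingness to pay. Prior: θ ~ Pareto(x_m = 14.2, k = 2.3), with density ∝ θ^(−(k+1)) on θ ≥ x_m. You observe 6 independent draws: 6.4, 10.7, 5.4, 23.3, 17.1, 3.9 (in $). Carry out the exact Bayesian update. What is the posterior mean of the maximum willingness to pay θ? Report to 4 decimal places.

26.4918

A Pareto(scale x_m, shape k) prior on the upper bound θ of Uniform(0, θ) is conjugate: posterior is Pareto(max(x_m, max xᵢ), k + n).
Sample maximum = 23.3; prior scale x_m = 14.2 → posterior scale = max = 23.3.
Posterior shape = 2.3 + 6 = 8.3.
E[θ|data] = k·x_m/(k−1) = 8.3·23.3/7.3 = 26.4918.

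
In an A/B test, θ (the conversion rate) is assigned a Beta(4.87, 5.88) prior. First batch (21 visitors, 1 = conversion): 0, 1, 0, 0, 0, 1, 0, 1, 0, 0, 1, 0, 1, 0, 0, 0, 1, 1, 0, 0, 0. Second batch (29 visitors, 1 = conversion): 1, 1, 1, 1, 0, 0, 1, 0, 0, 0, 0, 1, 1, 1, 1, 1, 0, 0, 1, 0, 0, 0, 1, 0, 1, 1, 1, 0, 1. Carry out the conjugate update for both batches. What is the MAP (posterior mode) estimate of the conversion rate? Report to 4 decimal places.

0.4574

The Beta prior is conjugate to a Binomial/Bernoulli likelihood; the update adds successes to α and failures to β.
After batch 1: Beta(4.87+7, 5.88+14) = Beta(11.87, 19.88).
After batch 2: Beta(11.87+16, 19.88+13) = Beta(27.87, 32.88).
Mode of Beta(a,b) for a,b>1 is (a−1)/(a+b−2) = 26.87/58.75 = 0.4574.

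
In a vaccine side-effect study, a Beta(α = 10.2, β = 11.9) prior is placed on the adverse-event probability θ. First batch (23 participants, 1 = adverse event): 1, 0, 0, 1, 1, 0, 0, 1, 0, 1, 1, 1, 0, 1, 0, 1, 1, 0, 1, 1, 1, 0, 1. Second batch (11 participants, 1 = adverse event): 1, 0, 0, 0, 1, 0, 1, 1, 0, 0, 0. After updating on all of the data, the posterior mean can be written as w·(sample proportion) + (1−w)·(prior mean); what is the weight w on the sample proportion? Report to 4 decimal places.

The Beta prior is conjugate to a Binomial/Bernoulli likelihood; the update adds successes to α and failures to β.
Total number of participants: n = 23 + 11 = 34.
Posterior mean = (α₀+k)/(α₀+β₀+n) = [n/(α₀+β₀+n)]·(k/n) + [(α₀+β₀)/(α₀+β₀+n)]·α₀/(α₀+β₀), so only n and the prior enter the weight.
The weight on the data is w = n/(α₀+β₀+n) = 34/(10.2+11.9+34) = 34/56.1 = 0.6061.

0.6061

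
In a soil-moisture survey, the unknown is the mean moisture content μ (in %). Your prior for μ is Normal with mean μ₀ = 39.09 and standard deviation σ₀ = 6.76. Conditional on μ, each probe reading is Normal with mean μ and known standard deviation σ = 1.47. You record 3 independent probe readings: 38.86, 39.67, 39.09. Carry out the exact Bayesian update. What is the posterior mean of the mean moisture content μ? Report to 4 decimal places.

For Normal data with known variance σ², a Normal(μ₀, σ₀²) prior on μ is conjugate. Posterior precision = 1/σ₀² + n/σ²; posterior mean is the precision-weighted average of μ₀ and x̄.
Σxᵢ = 38.86 + 39.67 + 39.09 = 117.62, so n·x̄ = 117.62.
σ₀² = 6.76² = 45.6976, σ² = 1.47² = 2.1609; σ² + n·σ₀² = 2.1609 + 3·45.6976 = 139.2537.
Posterior mean = (μ₀/σ₀² + n·x̄/σ²)/(1/σ₀² + n/σ²) = (σ²·μ₀ + σ₀²·n·x̄)/(σ² + n·σ₀²) = (2.1609·39.09 + 45.6976·117.62)/139.2537 = 5459.421293/139.2537 = 39.2049.

39.2049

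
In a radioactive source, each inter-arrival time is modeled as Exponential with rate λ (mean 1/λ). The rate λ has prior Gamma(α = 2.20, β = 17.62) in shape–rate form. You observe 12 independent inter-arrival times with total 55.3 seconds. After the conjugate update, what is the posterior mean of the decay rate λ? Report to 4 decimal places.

0.1947

With a Gamma(shape α, rate β) prior on the exponential rate λ, the posterior after n observations with total T = Σxᵢ is Gamma(α+n, β+T).
Posterior: Gamma(2.20+12, 17.62+55.3) = Gamma(14.20, 72.92).
Posterior mean of λ = α/β = 14.20/72.92 = 0.1947.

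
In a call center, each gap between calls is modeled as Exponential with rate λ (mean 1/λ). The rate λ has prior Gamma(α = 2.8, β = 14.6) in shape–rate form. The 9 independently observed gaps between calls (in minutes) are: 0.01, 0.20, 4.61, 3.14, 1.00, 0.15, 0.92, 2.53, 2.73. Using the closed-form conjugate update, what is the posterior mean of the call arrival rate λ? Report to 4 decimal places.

0.3948

With a Gamma(shape α, rate β) prior on the exponential rate λ, the posterior after n observations with total T = Σxᵢ is Gamma(α+n, β+T).
Sum of observations T = 15.29 minutes; n = 9.
Posterior: Gamma(2.8+9, 14.6+15.29) = Gamma(11.8, 29.89).
Posterior mean of λ = α/β = 11.8/29.89 = 0.3948.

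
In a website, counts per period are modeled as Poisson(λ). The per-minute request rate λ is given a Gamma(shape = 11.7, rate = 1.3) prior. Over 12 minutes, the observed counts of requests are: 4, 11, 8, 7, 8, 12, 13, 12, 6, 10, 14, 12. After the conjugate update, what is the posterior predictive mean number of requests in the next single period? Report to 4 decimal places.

With a Gamma(shape α, rate β) prior, the Poisson likelihood is conjugate: the posterior is Gamma(α + ΣXᵢ, β + n).
Sum of counts S = 117 over n = 12 minutes.
Posterior: Gamma(α+S, β+n) = Gamma(11.7+117, 1.3+12) = Gamma(128.7, 13.3).
The predictive distribution for one future period is NegBinom with mean α/β = 9.6767.

9.6767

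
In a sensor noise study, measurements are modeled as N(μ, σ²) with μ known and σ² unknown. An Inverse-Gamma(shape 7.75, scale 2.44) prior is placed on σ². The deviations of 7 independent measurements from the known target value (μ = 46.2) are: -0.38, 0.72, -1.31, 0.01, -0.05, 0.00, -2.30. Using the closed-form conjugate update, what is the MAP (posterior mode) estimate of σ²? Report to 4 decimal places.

With known mean μ and an Inverse-Gamma(α, β) prior on σ², the Normal likelihood is conjugate: posterior is Inv-Gamma(α + n/2, β + Σ(xᵢ−μ)²/2).
Σ(xᵢ−μ)² = (-0.38)² + (0.72)² + (-1.31)² + (0.01)² + (-0.05)² + (0.00)² + (-2.30)² = 7.6715.
Posterior: Inv-Gamma(7.75 + 7/2, 2.44 + 7.6715/2) = Inv-Gamma(11.25, 6.27575).
Mode = β/(α+1) = 6.27575/12.25 = 0.5123.

0.5123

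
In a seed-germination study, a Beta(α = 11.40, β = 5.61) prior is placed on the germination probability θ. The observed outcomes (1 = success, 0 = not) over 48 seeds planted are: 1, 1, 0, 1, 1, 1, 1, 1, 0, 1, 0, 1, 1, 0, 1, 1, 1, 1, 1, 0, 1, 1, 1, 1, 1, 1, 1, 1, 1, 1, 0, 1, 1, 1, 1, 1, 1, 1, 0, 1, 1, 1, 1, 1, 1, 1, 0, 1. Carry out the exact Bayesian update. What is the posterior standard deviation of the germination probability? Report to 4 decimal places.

The Beta prior is conjugate to a Binomial/Bernoulli likelihood; the update adds successes to α and failures to β.
Posterior: Beta(α+k, β+n−k) = Beta(11.40+40, 5.61+8) = Beta(51.40, 13.61).
Var = αβ/((α+β)²(α+β+1)) = 51.40·13.61/(65.01²·66.01) = 0.00250756; SD = √0.00250756 = 0.0501.

0.0501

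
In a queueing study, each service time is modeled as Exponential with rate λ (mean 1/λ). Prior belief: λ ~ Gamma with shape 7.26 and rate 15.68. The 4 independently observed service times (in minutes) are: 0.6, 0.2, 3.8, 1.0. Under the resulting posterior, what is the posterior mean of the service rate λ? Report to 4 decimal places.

With a Gamma(shape α, rate β) prior on the exponential rate λ, the posterior after n observations with total T = Σxᵢ is Gamma(α+n, β+T).
Sum of observations T = 5.6 minutes; n = 4.
Posterior: Gamma(7.26+4, 15.68+5.6) = Gamma(11.26, 21.28).
Posterior mean of λ = α/β = 11.26/21.28 = 0.5291.

0.5291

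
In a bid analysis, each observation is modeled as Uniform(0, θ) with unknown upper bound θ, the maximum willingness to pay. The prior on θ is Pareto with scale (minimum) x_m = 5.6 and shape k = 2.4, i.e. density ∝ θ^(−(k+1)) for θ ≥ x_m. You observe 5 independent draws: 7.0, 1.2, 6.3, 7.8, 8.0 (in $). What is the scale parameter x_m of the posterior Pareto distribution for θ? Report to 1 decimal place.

8.0

A Pareto(scale x_m, shape k) prior on the upper bound θ of Uniform(0, θ) is conjugate: posterior is Pareto(max(x_m, max xᵢ), k + n).
Sample maximum = 8.0; prior scale x_m = 5.6 → posterior scale = max = 8.0.
Posterior shape = 2.4 + 5 = 7.4.
Posterior scale x_m = 8.0.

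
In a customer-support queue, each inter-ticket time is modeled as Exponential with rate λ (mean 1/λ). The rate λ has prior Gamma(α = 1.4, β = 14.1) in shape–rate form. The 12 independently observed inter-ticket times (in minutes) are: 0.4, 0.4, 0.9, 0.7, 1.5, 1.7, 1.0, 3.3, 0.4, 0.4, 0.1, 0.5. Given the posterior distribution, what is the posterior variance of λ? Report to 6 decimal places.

0.020770

With a Gamma(shape α, rate β) prior on the exponential rate λ, the posterior after n observations with total T = Σxᵢ is Gamma(α+n, β+T).
Sum of observations T = 11.3 minutes; n = 12.
Posterior: Gamma(1.4+12, 14.1+11.3) = Gamma(13.4, 25.4).
Var = α/β² = 0.020770.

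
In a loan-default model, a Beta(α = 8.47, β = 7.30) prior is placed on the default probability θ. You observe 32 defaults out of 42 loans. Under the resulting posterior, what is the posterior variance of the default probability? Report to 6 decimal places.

The Beta prior is conjugate to a Binomial/Bernoulli likelihood; the update adds successes to α and failures to β.
Posterior: Beta(α+k, β+n−k) = Beta(8.47+32, 7.30+10) = Beta(40.47, 17.30).
Var = αβ/((α+β)²(α+β+1)) = 40.47·17.30/(57.77²·58.77) = 0.003570.

0.003570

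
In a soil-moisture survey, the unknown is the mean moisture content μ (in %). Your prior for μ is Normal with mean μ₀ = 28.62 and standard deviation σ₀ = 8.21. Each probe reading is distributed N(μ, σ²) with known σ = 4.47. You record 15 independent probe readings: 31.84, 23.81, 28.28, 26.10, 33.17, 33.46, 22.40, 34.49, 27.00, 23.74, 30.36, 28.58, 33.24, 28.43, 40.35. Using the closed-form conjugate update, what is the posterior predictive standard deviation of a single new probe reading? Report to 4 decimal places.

For Normal data with known variance σ², a Normal(μ₀, σ₀²) prior on μ is conjugate. Posterior precision = 1/σ₀² + n/σ²; posterior mean is the precision-weighted average of μ₀ and x̄.
σ₀² = 8.21² = 67.4041, σ² = 4.47² = 19.9809; σ² + n·σ₀² = 19.9809 + 15·67.4041 = 1031.0424.
Posterior precision = 1/σ₀² + n/σ² = 1/67.4041 + 15/19.9809 = (σ² + n·σ₀²)/(σ₀²σ²) = 1031.0424/(67.4041·19.9809); posterior variance σₙ² = σ₀²σ²/(σ² + n·σ₀²) = 67.4041·19.9809/1031.0424 = 1.306246.
Predictive variance for one new observation = σₙ² + σ² = 67.4041·19.9809/1031.0424 + 19.9809 = σ²·(σ₀² + 1031.0424)/1031.0424 = 19.9809·1098.4465/1031.0424 = 21.287146; SD = √(19.9809·1098.4465/1031.0424) = 4.6138.

4.6138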